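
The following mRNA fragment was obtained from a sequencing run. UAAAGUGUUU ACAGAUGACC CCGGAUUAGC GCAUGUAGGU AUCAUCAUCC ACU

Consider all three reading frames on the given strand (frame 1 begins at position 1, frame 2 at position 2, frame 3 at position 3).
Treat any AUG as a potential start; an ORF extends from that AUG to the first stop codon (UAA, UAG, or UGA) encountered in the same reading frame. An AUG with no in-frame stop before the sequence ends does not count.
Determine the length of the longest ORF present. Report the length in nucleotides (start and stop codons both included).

Frame 1: UAA AGU GUU UAC AGA UGA CCC CGG AUU AGC GCA UGU AGG UAU CAU CAU CCA — no AUG→stop ORF.
Frame 2: AAA GUG UUU ACA GAU GAC CCC GGA UUA GCG CAU GUA GGU AUC AUC AUC CAC — no AUG→stop ORF.
Frame 3: AAG UGU UUA CAG AUG ACC CCG GAU UAG CGC AUG UAG GUA UCA UCA UCC ACU — AUG at 15, stop UAG at 27 → 15 nt; AUG at 33, stop UAG at 36 → 6 nt.
Longest: frame 3, positions 15–29, 15 nt = 5 codons = 4 aa. → 15 nucleotides.

15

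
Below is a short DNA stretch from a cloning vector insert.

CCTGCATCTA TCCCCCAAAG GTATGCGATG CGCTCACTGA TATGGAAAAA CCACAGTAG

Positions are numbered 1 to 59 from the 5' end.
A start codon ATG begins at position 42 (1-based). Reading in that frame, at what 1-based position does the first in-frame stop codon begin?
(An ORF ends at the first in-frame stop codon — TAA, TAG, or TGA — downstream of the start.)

Codons from position 42: ATG (42–44), GAA (45–47), AAA (48–50), CCA (51–53), CAG (54–56), TAG (57–59).
TAG is a stop codon; it begins at position 57.

57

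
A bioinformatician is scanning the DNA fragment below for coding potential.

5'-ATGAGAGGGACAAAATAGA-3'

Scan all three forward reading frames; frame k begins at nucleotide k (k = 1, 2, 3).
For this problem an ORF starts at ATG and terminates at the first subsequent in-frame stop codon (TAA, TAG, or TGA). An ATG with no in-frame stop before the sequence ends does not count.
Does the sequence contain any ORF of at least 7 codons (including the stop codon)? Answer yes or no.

no

Frame 1: ATG AGA GGG ACA AAA TAG — ATG at 1, stop TAG at 16 → 18 nt.
Frame 2: TGA GAG GGA CAA AAT AGA — no ATG→stop ORF.
Frame 3: GAG AGG GAC AAA ATA — no ATG→stop ORF.
Largest ORF found is 6 codons < 7, so no.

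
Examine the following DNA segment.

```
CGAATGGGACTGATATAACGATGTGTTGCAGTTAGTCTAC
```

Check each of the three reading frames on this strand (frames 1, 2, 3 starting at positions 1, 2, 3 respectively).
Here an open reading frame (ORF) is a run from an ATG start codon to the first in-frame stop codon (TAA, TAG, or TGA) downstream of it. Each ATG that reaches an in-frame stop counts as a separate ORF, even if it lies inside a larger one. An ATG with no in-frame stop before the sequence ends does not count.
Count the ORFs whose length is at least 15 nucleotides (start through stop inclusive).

2

Frame 1: CGA ATG GGA CTG ATA TAA CGA TGT GTT GCA GTT AGT CTA — ATG at 4, stop TAA at 16 → 15 nt.
Frame 2: GAA TGG GAC TGA TAT AAC GAT GTG TTG CAG TTA GTC TAC — no ATG→stop ORF.
Frame 3: AAT GGG ACT GAT ATA ACG ATG TGT TGC AGT TAG TCT — ATG at 21, stop TAG at 33 → 15 nt.
ORFs ≥ 15 nucleotides: frame 1 4–18 (15 nucleotides), frame 3 21–35 (15 nucleotides). Count = 2.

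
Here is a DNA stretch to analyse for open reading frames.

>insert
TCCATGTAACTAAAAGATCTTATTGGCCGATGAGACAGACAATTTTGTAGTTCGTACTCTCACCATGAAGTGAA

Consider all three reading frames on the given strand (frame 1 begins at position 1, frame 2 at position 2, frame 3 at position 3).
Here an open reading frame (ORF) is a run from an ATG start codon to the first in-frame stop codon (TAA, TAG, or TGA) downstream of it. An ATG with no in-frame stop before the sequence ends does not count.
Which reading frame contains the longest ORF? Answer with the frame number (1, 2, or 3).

3

Frame 1: TCC ATG TAA CTA AAA GAT CTT ATT GGC CGA TGA GAC AGA CAA TTT TGT AGT TCG TAC TCT CAC CAT GAA GTG — ATG at 4, stop TAA at 7 → 6 nt.
Frame 2: CCA TGT AAC TAA AAG ATC TTA TTG GCC GAT GAG ACA GAC AAT TTT GTA GTT CGT ACT CTC ACC ATG AAG TGA — ATG at 65, stop TGA at 71 → 9 nt.
Frame 3: CAT GTA ACT AAA AGA TCT TAT TGG CCG ATG AGA CAG ACA ATT TTG TAG TTC GTA CTC TCA CCA TGA AGT GAA — ATG at 30, stop TAG at 48 → 21 nt.
Longest ORF is 21 nt in frame 3 (positions 30–50).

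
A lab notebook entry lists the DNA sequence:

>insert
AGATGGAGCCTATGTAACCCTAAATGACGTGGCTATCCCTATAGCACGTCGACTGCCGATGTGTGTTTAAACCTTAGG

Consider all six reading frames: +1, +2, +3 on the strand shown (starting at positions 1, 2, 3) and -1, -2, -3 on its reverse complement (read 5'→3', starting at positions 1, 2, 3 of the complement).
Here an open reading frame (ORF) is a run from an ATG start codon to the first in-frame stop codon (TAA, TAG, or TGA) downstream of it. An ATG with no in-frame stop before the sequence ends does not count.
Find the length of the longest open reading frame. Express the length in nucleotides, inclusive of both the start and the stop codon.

21

Reverse complement (5'→3'): CCTAAGGTTTAAACACACATCGGCAGTCGACGTGCTATAGGGATAGCCACGTCATTTAGGGTTACATAGGCTCCATCT
Frame +1: AGA TGG AGC CTA TGT AAC CCT AAA TGA CGT GGC TAT CCC TAT AGC ACG TCG ACT GCC GAT GTG TGT TTA AAC CTT AGG — no ATG→stop ORF.
Frame +2: GAT GGA GCC TAT GTA ACC CTA AAT GAC GTG GCT ATC CCT ATA GCA CGT CGA CTG CCG ATG TGT GTT TAA ACC TTA — ATG at 59, stop TAA at 68 → 12 nt.
Frame +3: ATG GAG CCT ATG TAA CCC TAA ATG ACG TGG CTA TCC CTA TAG CAC GTC GAC TGC CGA TGT GTG TTT AAA CCT TAG — ATG at 3, stop TAA at 15 → 15 nt; ATG at 12, stop TAA at 15 → 6 nt; ATG at 24, stop TAG at 42 → 21 nt.
Frame -1: CCT AAG GTT TAA ACA CAC ATC GGC AGT CGA CGT GCT ATA GGG ATA GCC ACG TCA TTT AGG GTT ACA TAG GCT CCA TCT — no ATG→stop ORF.
Frame -2: CTA AGG TTT AAA CAC ACA TCG GCA GTC GAC GTG CTA TAG GGA TAG CCA CGT CAT TTA GGG TTA CAT AGG CTC CAT — no ATG→stop ORF.
Frame -3: TAA GGT TTA AAC ACA CAT CGG CAG TCG ACG TGC TAT AGG GAT AGC CAC GTC ATT TAG GGT TAC ATA GGC TCC ATC — no ATG→stop ORF.
Longest: frame +3, positions 24–44, 21 nt = 7 codons = 6 aa. → 21 nucleotides.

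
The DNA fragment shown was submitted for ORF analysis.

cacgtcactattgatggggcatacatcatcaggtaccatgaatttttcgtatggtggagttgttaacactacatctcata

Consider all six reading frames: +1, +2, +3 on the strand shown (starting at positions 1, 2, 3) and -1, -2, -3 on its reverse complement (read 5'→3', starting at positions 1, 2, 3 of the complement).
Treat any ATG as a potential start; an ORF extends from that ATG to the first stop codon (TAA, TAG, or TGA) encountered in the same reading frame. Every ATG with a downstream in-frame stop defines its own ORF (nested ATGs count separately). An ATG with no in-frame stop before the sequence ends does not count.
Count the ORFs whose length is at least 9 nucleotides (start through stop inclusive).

2

Reverse complement (5'→3'): TATGAGATGTAGTGTTAACAACTCCACCATACGAAAAATTCATGGTACCTGATGATGTATGCCCCATCAATAGTGACGTG
Frame +1: CAC GTC ACT ATT GAT GGG GCA TAC ATC ATC AGG TAC CAT GAA TTT TTC GTA TGG TGG AGT TGT TAA CAC TAC ATC TCA — no ATG→stop ORF.
Frame +2: ACG TCA CTA TTG ATG GGG CAT ACA TCA TCA GGT ACC ATG AAT TTT TCG TAT GGT GGA GTT GTT AAC ACT ACA TCT CAT — no ATG→stop ORF.
Frame +3: CGT CAC TAT TGA TGG GGC ATA CAT CAT CAG GTA CCA TGA ATT TTT CGT ATG GTG GAG TTG TTA ACA CTA CAT CTC ATA — no ATG→stop ORF.
Frame -1: TAT GAG ATG TAG TGT TAA CAA CTC CAC CAT ACG AAA AAT TCA TGG TAC CTG ATG ATG TAT GCC CCA TCA ATA GTG ACG — ATG at 7, stop TAG at 10 → 6 nt.
Frame -2: ATG AGA TGT AGT GTT AAC AAC TCC ACC ATA CGA AAA ATT CAT GGT ACC TGA TGA TGT ATG CCC CAT CAA TAG TGA CGT — ATG at 2, stop TGA at 50 → 51 nt; ATG at 59, stop TAG at 71 → 15 nt.
Frame -3: TGA GAT GTA GTG TTA ACA ACT CCA CCA TAC GAA AAA TTC ATG GTA CCT GAT GAT GTA TGC CCC ATC AAT AGT GAC GTG — no ATG→stop ORF.
ORFs ≥ 9 nucleotides: frame -2 2–52 (51 nucleotides), frame -2 59–73 (15 nucleotides). Count = 2.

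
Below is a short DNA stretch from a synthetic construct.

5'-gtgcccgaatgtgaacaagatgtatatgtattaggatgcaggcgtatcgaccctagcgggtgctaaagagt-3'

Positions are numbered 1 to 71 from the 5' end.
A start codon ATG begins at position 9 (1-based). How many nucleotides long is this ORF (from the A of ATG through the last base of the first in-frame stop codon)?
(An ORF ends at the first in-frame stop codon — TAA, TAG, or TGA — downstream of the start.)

6

Codons from position 9: ATG (9–11), TGA (12–14).
TGA is the first in-frame stop; ORF spans 9–14, 6 nucleotides.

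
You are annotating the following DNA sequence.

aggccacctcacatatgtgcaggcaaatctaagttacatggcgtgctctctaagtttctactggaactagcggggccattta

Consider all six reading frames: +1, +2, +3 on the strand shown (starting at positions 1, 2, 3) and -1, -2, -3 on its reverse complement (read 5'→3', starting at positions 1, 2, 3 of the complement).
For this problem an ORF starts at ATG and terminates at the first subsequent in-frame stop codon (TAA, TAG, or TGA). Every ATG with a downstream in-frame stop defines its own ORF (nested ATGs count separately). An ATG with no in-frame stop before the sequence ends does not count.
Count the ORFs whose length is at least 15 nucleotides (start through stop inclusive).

3

Reverse complement (5'→3'): TAAATGGCCCCGCTAGTTCCAGTAGAAACTTAGAGAGCACGCCATGTAACTTAGATTTGCCTGCACATATGTGAGGTGGCCT
Frame +1: AGG CCA CCT CAC ATA TGT GCA GGC AAA TCT AAG TTA CAT GGC GTG CTC TCT AAG TTT CTA CTG GAA CTA GCG GGG CCA TTT — no ATG→stop ORF.
Frame +2: GGC CAC CTC ACA TAT GTG CAG GCA AAT CTA AGT TAC ATG GCG TGC TCT CTA AGT TTC TAC TGG AAC TAG CGG GGC CAT TTA — ATG at 38, stop TAG at 68 → 33 nt.
Frame +3: GCC ACC TCA CAT ATG TGC AGG CAA ATC TAA GTT ACA TGG CGT GCT CTC TAA GTT TCT ACT GGA ACT AGC GGG GCC ATT — ATG at 15, stop TAA at 30 → 18 nt.
Frame -1: TAA ATG GCC CCG CTA GTT CCA GTA GAA ACT TAG AGA GCA CGC CAT GTA ACT TAG ATT TGC CTG CAC ATA TGT GAG GTG GCC — ATG at 4, stop TAG at 31 → 30 nt.
Frame -2: AAA TGG CCC CGC TAG TTC CAG TAG AAA CTT AGA GAG CAC GCC ATG TAA CTT AGA TTT GCC TGC ACA TAT GTG AGG TGG CCT — ATG at 44, stop TAA at 47 → 6 nt.
Frame -3: AAT GGC CCC GCT AGT TCC AGT AGA AAC TTA GAG AGC ACG CCA TGT AAC TTA GAT TTG CCT GCA CAT ATG TGA GGT GGC — ATG at 69, stop TGA at 72 → 6 nt.
ORFs ≥ 15 nucleotides: frame +2 38–70 (33 nucleotides), frame +3 15–32 (18 nucleotides), frame -1 4–33 (30 nucleotides). Count = 3.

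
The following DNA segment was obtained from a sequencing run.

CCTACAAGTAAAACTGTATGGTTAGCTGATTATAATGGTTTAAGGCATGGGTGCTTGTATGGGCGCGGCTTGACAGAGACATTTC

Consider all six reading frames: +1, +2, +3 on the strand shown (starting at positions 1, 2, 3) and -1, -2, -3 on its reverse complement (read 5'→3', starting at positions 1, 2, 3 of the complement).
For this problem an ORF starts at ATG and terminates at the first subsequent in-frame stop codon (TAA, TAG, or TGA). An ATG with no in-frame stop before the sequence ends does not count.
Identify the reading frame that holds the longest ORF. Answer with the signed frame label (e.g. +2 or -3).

Reverse complement (5'→3'): GAAATGTCTCTGTCAAGCCGCGCCCATACAAGCACCCATGCCTTAAACCATTATAATCAGCTAACCATACAGTTTTACTTGTAGG
Frame +1: CCT ACA AGT AAA ACT GTA TGG TTA GCT GAT TAT AAT GGT TTA AGG CAT GGG TGC TTG TAT GGG CGC GGC TTG ACA GAG ACA TTT — no ATG→stop ORF.
Frame +2: CTA CAA GTA AAA CTG TAT GGT TAG CTG ATT ATA ATG GTT TAA GGC ATG GGT GCT TGT ATG GGC GCG GCT TGA CAG AGA CAT TTC — ATG at 35, stop TAA at 41 → 9 nt; ATG at 47, stop TGA at 71 → 27 nt; ATG at 59, stop TGA at 71 → 15 nt.
Frame +3: TAC AAG TAA AAC TGT ATG GTT AGC TGA TTA TAA TGG TTT AAG GCA TGG GTG CTT GTA TGG GCG CGG CTT GAC AGA GAC ATT — ATG at 18, stop TGA at 27 → 12 nt.
Frame -1: GAA ATG TCT CTG TCA AGC CGC GCC CAT ACA AGC ACC CAT GCC TTA AAC CAT TAT AAT CAG CTA ACC ATA CAG TTT TAC TTG TAG — ATG at 4, stop TAG at 82 → 81 nt.
Frame -2: AAA TGT CTC TGT CAA GCC GCG CCC ATA CAA GCA CCC ATG CCT TAA ACC ATT ATA ATC AGC TAA CCA TAC AGT TTT ACT TGT AGG — ATG at 38, stop TAA at 44 → 9 nt.
Frame -3: AAT GTC TCT GTC AAG CCG CGC CCA TAC AAG CAC CCA TGC CTT AAA CCA TTA TAA TCA GCT AAC CAT ACA GTT TTA CTT GTA — no ATG→stop ORF.
Longest ORF is 81 nt in frame -1 (positions 4–84).

-1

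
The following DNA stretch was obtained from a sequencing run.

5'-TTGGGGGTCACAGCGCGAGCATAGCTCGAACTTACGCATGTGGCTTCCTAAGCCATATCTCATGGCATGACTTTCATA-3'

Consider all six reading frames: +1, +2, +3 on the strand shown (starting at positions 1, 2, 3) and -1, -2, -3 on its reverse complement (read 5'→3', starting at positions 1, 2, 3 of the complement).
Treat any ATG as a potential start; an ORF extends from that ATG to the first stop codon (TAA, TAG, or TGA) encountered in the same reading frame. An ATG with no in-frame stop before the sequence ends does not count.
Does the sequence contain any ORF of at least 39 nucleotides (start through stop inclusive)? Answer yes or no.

Reverse complement (5'→3'): TATGAAAGTCATGCCATGAGATATGGCTTAGGAAGCCACATGCGTAAGTTCGAGCTATGCTCGCGCTGTGACCCCCAA
Frame +1: TTG GGG GTC ACA GCG CGA GCA TAG CTC GAA CTT ACG CAT GTG GCT TCC TAA GCC ATA TCT CAT GGC ATG ACT TTC ATA — no ATG→stop ORF.
Frame +2: TGG GGG TCA CAG CGC GAG CAT AGC TCG AAC TTA CGC ATG TGG CTT CCT AAG CCA TAT CTC ATG GCA TGA CTT TCA — ATG at 38, stop TGA at 68 → 33 nt; ATG at 62, stop TGA at 68 → 9 nt.
Frame +3: GGG GGT CAC AGC GCG AGC ATA GCT CGA ACT TAC GCA TGT GGC TTC CTA AGC CAT ATC TCA TGG CAT GAC TTT CAT — no ATG→stop ORF.
Frame -1: TAT GAA AGT CAT GCC ATG AGA TAT GGC TTA GGA AGC CAC ATG CGT AAG TTC GAG CTA TGC TCG CGC TGT GAC CCC CAA — no ATG→stop ORF.
Frame -2: ATG AAA GTC ATG CCA TGA GAT ATG GCT TAG GAA GCC ACA TGC GTA AGT TCG AGC TAT GCT CGC GCT GTG ACC CCC — ATG at 2, stop TGA at 17 → 18 nt; ATG at 11, stop TGA at 17 → 9 nt; ATG at 23, stop TAG at 29 → 9 nt.
Frame -3: TGA AAG TCA TGC CAT GAG ATA TGG CTT AGG AAG CCA CAT GCG TAA GTT CGA GCT ATG CTC GCG CTG TGA CCC CCA — ATG at 57, stop TGA at 69 → 15 nt.
Largest ORF found is 33 nucleotides < 39, so no.

no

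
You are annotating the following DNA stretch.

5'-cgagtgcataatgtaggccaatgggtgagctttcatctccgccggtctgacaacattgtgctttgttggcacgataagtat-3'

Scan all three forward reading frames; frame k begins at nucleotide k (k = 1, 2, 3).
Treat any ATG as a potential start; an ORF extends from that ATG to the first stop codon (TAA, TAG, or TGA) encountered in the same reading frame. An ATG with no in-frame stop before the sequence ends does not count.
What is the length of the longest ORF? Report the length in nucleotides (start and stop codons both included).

30

Frame 1: CGA GTG CAT AAT GTA GGC CAA TGG GTG AGC TTT CAT CTC CGC CGG TCT GAC AAC ATT GTG CTT TGT TGG CAC GAT AAG TAT — no ATG→stop ORF.
Frame 2: GAG TGC ATA ATG TAG GCC AAT GGG TGA GCT TTC ATC TCC GCC GGT CTG ACA ACA TTG TGC TTT GTT GGC ACG ATA AGT — ATG at 11, stop TAG at 14 → 6 nt.
Frame 3: AGT GCA TAA TGT AGG CCA ATG GGT GAG CTT TCA TCT CCG CCG GTC TGA CAA CAT TGT GCT TTG TTG GCA CGA TAA GTA — ATG at 21, stop TGA at 48 → 30 nt.
Longest: frame 3, positions 21–50, 30 nt = 10 codons = 9 aa. → 30 nucleotides.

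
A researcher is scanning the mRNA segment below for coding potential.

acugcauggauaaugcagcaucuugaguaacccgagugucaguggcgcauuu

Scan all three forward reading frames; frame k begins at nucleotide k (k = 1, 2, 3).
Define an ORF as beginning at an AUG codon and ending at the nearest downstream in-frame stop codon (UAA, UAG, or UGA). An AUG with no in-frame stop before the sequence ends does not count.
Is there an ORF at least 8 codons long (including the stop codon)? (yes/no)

no

Frame 1: ACU GCA UGG AUA AUG CAG CAU CUU GAG UAA CCC GAG UGU CAG UGG CGC AUU — AUG at 13, stop UAA at 28 → 18 nt.
Frame 2: CUG CAU GGA UAA UGC AGC AUC UUG AGU AAC CCG AGU GUC AGU GGC GCA UUU — no AUG→stop ORF.
Frame 3: UGC AUG GAU AAU GCA GCA UCU UGA GUA ACC CGA GUG UCA GUG GCG CAU — AUG at 6, stop UGA at 24 → 21 nt.
Largest ORF found is 7 codons < 8, so no.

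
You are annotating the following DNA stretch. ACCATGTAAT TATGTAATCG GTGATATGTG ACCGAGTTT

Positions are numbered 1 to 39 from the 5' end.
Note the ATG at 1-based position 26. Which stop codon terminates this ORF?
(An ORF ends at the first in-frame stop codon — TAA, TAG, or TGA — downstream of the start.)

TGA

Codons from position 26: ATG (26–28), TGA (29–31).
The first in-frame stop codon is TGA.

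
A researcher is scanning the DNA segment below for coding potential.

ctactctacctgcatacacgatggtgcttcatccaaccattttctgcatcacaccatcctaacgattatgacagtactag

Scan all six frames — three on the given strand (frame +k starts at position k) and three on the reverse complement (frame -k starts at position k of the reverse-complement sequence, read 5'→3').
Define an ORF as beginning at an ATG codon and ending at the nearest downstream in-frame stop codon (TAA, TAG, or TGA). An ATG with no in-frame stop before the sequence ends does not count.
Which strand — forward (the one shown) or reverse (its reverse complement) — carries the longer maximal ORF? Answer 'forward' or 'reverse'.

forward

Reverse complement (5'→3'): CTAGTACTGTCATAATCGTTAGGATGGTGTGATGCAGAAAATGGTTGGATGAAGCACCATCGTGTATGCAGGTAGAGTAG
Frame +1: CTA CTC TAC CTG CAT ACA CGA TGG TGC TTC ATC CAA CCA TTT TCT GCA TCA CAC CAT CCT AAC GAT TAT GAC AGT ACT — no ATG→stop ORF.
Frame +2: TAC TCT ACC TGC ATA CAC GAT GGT GCT TCA TCC AAC CAT TTT CTG CAT CAC ACC ATC CTA ACG ATT ATG ACA GTA CTA — no ATG→stop ORF.
Frame +3: ACT CTA CCT GCA TAC ACG ATG GTG CTT CAT CCA ACC ATT TTC TGC ATC ACA CCA TCC TAA CGA TTA TGA CAG TAC TAG — ATG at 21, stop TAA at 60 → 42 nt.
Frame -1: CTA GTA CTG TCA TAA TCG TTA GGA TGG TGT GAT GCA GAA AAT GGT TGG ATG AAG CAC CAT CGT GTA TGC AGG TAG AGT — ATG at 49, stop TAG at 73 → 27 nt.
Frame -2: TAG TAC TGT CAT AAT CGT TAG GAT GGT GTG ATG CAG AAA ATG GTT GGA TGA AGC ACC ATC GTG TAT GCA GGT AGA GTA — ATG at 32, stop TGA at 50 → 21 nt; ATG at 41, stop TGA at 50 → 12 nt.
Frame -3: AGT ACT GTC ATA ATC GTT AGG ATG GTG TGA TGC AGA AAA TGG TTG GAT GAA GCA CCA TCG TGT ATG CAG GTA GAG TAG — ATG at 24, stop TGA at 30 → 9 nt; ATG at 66, stop TAG at 78 → 15 nt.
Forward-strand max 42 nt; reverse-strand max 27 nt. The forward strand has the longer ORF.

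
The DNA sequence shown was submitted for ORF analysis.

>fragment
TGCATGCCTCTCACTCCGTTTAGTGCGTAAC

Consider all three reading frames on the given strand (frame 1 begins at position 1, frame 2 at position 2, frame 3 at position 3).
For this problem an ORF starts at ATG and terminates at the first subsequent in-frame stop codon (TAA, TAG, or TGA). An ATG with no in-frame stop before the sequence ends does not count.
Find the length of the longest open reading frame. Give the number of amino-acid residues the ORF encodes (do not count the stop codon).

8

Frame 1: TGC ATG CCT CTC ACT CCG TTT AGT GCG TAA — ATG at 4, stop TAA at 28 → 27 nt.
Frame 2: GCA TGC CTC TCA CTC CGT TTA GTG CGT AAC — no ATG→stop ORF.
Frame 3: CAT GCC TCT CAC TCC GTT TAG TGC GTA — no ATG→stop ORF.
Longest: frame 1, positions 4–30, 27 nt = 9 codons = 8 aa. → 8 amino acids.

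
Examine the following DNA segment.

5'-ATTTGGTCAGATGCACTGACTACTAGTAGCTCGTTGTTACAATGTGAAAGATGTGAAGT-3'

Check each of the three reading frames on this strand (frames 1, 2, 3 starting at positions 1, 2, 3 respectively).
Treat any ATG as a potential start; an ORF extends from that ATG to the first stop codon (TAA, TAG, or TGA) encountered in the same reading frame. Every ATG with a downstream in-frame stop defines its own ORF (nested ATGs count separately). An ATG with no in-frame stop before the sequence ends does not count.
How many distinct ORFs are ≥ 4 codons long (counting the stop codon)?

Frame 1: ATT TGG TCA GAT GCA CTG ACT ACT AGT AGC TCG TTG TTA CAA TGT GAA AGA TGT GAA — no ATG→stop ORF.
Frame 2: TTT GGT CAG ATG CAC TGA CTA CTA GTA GCT CGT TGT TAC AAT GTG AAA GAT GTG AAG — ATG at 11, stop TGA at 17 → 9 nt.
Frame 3: TTG GTC AGA TGC ACT GAC TAC TAG TAG CTC GTT GTT ACA ATG TGA AAG ATG TGA AGT — ATG at 42, stop TGA at 45 → 6 nt; ATG at 51, stop TGA at 54 → 6 nt.
No ORF reaches 4 codons. Count = 0.

0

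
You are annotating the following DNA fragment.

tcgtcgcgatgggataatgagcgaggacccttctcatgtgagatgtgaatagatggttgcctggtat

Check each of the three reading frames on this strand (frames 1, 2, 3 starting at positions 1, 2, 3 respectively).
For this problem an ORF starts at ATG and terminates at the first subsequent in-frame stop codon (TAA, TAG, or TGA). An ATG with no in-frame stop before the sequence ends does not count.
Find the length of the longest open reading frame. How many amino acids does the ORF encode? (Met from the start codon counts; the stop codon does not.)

Frame 1: TCG TCG CGA TGG GAT AAT GAG CGA GGA CCC TTC TCA TGT GAG ATG TGA ATA GAT GGT TGC CTG GTA — ATG at 43, stop TGA at 46 → 6 nt.
Frame 2: CGT CGC GAT GGG ATA ATG AGC GAG GAC CCT TCT CAT GTG AGA TGT GAA TAG ATG GTT GCC TGG TAT — ATG at 17, stop TAG at 50 → 36 nt.
Frame 3: GTC GCG ATG GGA TAA TGA GCG AGG ACC CTT CTC ATG TGA GAT GTG AAT AGA TGG TTG CCT GGT — ATG at 9, stop TAA at 15 → 9 nt; ATG at 36, stop TGA at 39 → 6 nt.
Longest: frame 2, positions 17–52, 36 nt = 12 codons = 11 aa. → 11 amino acids.

11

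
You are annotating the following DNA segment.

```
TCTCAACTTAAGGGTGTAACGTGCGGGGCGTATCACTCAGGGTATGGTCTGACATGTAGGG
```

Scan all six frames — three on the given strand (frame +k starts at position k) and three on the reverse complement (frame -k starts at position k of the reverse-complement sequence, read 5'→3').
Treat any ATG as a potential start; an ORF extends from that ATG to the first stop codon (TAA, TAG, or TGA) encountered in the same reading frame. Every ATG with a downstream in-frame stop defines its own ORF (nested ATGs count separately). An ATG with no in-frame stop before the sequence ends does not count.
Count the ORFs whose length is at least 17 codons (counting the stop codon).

Reverse complement (5'→3'): CCCTACATGTCAGACCATACCCTGAGTGATACGCCCCGCACGTTACACCCTTAAGTTGAGA
Frame +1: TCT CAA CTT AAG GGT GTA ACG TGC GGG GCG TAT CAC TCA GGG TAT GGT CTG ACA TGT AGG — no ATG→stop ORF.
Frame +2: CTC AAC TTA AGG GTG TAA CGT GCG GGG CGT ATC ACT CAG GGT ATG GTC TGA CAT GTA GGG — ATG at 44, stop TGA at 50 → 9 nt.
Frame +3: TCA ACT TAA GGG TGT AAC GTG CGG GGC GTA TCA CTC AGG GTA TGG TCT GAC ATG TAG — ATG at 54, stop TAG at 57 → 6 nt.
Frame -1: CCC TAC ATG TCA GAC CAT ACC CTG AGT GAT ACG CCC CGC ACG TTA CAC CCT TAA GTT GAG — ATG at 7, stop TAA at 52 → 48 nt.
Frame -2: CCT ACA TGT CAG ACC ATA CCC TGA GTG ATA CGC CCC GCA CGT TAC ACC CTT AAG TTG AGA — no ATG→stop ORF.
Frame -3: CTA CAT GTC AGA CCA TAC CCT GAG TGA TAC GCC CCG CAC GTT ACA CCC TTA AGT TGA — no ATG→stop ORF.
No ORF reaches 17 codons. Count = 0.

0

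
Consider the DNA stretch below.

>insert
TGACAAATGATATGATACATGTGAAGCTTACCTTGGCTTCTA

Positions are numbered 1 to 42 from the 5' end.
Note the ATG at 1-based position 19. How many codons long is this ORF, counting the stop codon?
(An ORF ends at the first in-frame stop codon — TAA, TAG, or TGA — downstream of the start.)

2

Codons from position 19: ATG (19–21), TGA (22–24).
TGA is the first in-frame stop; that's 2 codons including the stop.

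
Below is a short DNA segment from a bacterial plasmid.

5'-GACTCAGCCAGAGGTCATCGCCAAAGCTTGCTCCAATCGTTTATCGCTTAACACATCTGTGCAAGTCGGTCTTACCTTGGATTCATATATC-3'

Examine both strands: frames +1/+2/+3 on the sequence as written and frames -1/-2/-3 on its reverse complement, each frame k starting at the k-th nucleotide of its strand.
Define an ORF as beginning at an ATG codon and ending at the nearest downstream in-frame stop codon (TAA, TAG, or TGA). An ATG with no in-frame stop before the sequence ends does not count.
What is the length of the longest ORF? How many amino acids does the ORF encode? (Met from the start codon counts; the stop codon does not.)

Reverse complement (5'→3'): GATATATGAATCCAAGGTAAGACCGACTTGCACAGATGTGTTAAGCGATAAACGATTGGAGCAAGCTTTGGCGATGACCTCTGGCTGAGTC
Frame +1: GAC TCA GCC AGA GGT CAT CGC CAA AGC TTG CTC CAA TCG TTT ATC GCT TAA CAC ATC TGT GCA AGT CGG TCT TAC CTT GGA TTC ATA TAT — no ATG→stop ORF.
Frame +2: ACT CAG CCA GAG GTC ATC GCC AAA GCT TGC TCC AAT CGT TTA TCG CTT AAC ACA TCT GTG CAA GTC GGT CTT ACC TTG GAT TCA TAT ATC — no ATG→stop ORF.
Frame +3: CTC AGC CAG AGG TCA TCG CCA AAG CTT GCT CCA ATC GTT TAT CGC TTA ACA CAT CTG TGC AAG TCG GTC TTA CCT TGG ATT CAT ATA — no ATG→stop ORF.
Frame -1: GAT ATA TGA ATC CAA GGT AAG ACC GAC TTG CAC AGA TGT GTT AAG CGA TAA ACG ATT GGA GCA AGC TTT GGC GAT GAC CTC TGG CTG AGT — no ATG→stop ORF.
Frame -2: ATA TAT GAA TCC AAG GTA AGA CCG ACT TGC ACA GAT GTG TTA AGC GAT AAA CGA TTG GAG CAA GCT TTG GCG ATG ACC TCT GGC TGA GTC — ATG at 74, stop TGA at 86 → 15 nt.
Frame -3: TAT ATG AAT CCA AGG TAA GAC CGA CTT GCA CAG ATG TGT TAA GCG ATA AAC GAT TGG AGC AAG CTT TGG CGA TGA CCT CTG GCT GAG — ATG at 6, stop TAA at 18 → 15 nt; ATG at 36, stop TAA at 42 → 9 nt.
Longest: frame -2, positions 74–88, 15 nt = 5 codons = 4 aa. → 4 amino acids.

4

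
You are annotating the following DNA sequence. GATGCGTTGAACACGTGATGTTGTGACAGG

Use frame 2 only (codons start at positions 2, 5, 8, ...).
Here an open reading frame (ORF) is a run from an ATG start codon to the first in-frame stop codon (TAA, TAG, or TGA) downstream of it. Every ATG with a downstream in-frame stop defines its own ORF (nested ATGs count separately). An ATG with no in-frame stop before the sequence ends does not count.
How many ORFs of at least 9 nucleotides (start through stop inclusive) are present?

Frame 2: ATG CGT TGA ACA CGT GAT GTT GTG ACA — ATG at 2, stop TGA at 8 → 9 nt.
ORFs ≥ 9 nucleotides: frame 2 2–10 (9 nucleotides). Count = 1.

1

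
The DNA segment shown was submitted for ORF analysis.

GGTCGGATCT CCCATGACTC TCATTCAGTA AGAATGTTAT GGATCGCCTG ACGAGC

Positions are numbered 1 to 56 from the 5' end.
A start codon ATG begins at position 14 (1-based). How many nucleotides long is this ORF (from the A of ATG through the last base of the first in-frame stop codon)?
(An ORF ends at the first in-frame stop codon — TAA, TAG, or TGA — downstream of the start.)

18

Codons from position 14: ATG (14–16), ACT (17–19), CTC (20–22), ATT (23–25), CAG (26–28), TAA (29–31).
TAA is the first in-frame stop; ORF spans 14–31, 18 nucleotides.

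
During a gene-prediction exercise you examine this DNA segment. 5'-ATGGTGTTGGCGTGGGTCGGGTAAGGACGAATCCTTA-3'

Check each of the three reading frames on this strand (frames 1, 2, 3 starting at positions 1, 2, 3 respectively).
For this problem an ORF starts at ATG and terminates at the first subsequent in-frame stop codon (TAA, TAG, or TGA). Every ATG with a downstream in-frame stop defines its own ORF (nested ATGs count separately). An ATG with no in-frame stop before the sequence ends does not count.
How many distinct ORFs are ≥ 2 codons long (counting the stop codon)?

1

Frame 1: ATG GTG TTG GCG TGG GTC GGG TAA GGA CGA ATC CTT — ATG at 1, stop TAA at 22 → 24 nt.
Frame 2: TGG TGT TGG CGT GGG TCG GGT AAG GAC GAA TCC TTA — no ATG→stop ORF.
Frame 3: GGT GTT GGC GTG GGT CGG GTA AGG ACG AAT CCT — no ATG→stop ORF.
ORFs ≥ 2 codons: frame 1 1–24 (8 codons). Count = 1.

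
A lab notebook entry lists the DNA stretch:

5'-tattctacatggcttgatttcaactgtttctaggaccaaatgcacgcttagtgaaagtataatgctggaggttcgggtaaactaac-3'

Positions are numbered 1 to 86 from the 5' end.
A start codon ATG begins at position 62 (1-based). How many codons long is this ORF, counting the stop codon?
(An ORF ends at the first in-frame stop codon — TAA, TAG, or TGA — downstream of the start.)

8

Codons from position 62: ATG (62–64), CTG (65–67), GAG (68–70), GTT (71–73), CGG (74–76), GTA (77–79), AAC (80–82), TAA (83–85).
TAA is the first in-frame stop; that's 8 codons including the stop.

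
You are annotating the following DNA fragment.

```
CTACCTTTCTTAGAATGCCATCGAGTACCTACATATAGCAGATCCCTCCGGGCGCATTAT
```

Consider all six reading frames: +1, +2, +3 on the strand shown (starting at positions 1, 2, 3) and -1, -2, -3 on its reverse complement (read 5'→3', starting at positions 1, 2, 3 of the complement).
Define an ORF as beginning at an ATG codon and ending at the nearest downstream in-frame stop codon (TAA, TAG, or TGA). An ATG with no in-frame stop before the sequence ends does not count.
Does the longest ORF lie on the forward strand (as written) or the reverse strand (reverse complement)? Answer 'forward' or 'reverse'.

reverse

Reverse complement (5'→3'): ATAATGCGCCCGGAGGGATCTGCTATATGTAGGTACTCGATGGCATTCTAAGAAAGGTAG
Frame +1: CTA CCT TTC TTA GAA TGC CAT CGA GTA CCT ACA TAT AGC AGA TCC CTC CGG GCG CAT TAT — no ATG→stop ORF.
Frame +2: TAC CTT TCT TAG AAT GCC ATC GAG TAC CTA CAT ATA GCA GAT CCC TCC GGG CGC ATT — no ATG→stop ORF.
Frame +3: ACC TTT CTT AGA ATG CCA TCG AGT ACC TAC ATA TAG CAG ATC CCT CCG GGC GCA TTA — ATG at 15, stop TAG at 36 → 24 nt.
Frame -1: ATA ATG CGC CCG GAG GGA TCT GCT ATA TGT AGG TAC TCG ATG GCA TTC TAA GAA AGG TAG — ATG at 4, stop TAA at 49 → 48 nt; ATG at 40, stop TAA at 49 → 12 nt.
Frame -2: TAA TGC GCC CGG AGG GAT CTG CTA TAT GTA GGT ACT CGA TGG CAT TCT AAG AAA GGT — no ATG→stop ORF.
Frame -3: AAT GCG CCC GGA GGG ATC TGC TAT ATG TAG GTA CTC GAT GGC ATT CTA AGA AAG GTA — ATG at 27, stop TAG at 30 → 6 nt.
Forward-strand max 24 nt; reverse-strand max 48 nt. The reverse strand has the longer ORF.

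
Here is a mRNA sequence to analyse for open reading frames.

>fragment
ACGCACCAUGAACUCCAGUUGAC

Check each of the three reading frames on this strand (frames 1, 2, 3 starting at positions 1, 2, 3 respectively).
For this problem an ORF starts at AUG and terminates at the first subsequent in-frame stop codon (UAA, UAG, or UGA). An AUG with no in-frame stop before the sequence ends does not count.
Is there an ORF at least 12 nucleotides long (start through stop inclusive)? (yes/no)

Frame 1: ACG CAC CAU GAA CUC CAG UUG — no AUG→stop ORF.
Frame 2: CGC ACC AUG AAC UCC AGU UGA — AUG at 8, stop UGA at 20 → 15 nt.
Frame 3: GCA CCA UGA ACU CCA GUU GAC — no AUG→stop ORF.
Frame 2 has an ORF of 15 nucleotides (positions 8–22) ≥ 12, so yes.

yes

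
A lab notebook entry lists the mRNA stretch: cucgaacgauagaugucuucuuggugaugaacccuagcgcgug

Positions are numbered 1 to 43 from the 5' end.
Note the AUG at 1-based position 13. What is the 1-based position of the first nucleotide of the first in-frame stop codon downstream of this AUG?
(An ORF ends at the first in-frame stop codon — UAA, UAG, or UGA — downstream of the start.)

Codons from position 13: AUG (13–15), UCU (16–18), UCU (19–21), UGG (22–24), UGA (25–27).
UGA is a stop codon; it begins at position 25.

25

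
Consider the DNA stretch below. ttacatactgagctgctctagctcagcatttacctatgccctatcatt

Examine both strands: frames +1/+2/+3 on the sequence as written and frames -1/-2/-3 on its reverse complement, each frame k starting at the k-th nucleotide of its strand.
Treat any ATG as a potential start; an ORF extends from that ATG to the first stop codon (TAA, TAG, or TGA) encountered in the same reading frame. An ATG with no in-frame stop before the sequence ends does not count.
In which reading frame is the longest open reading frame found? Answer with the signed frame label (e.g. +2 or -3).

-2

Reverse complement (5'→3'): AATGATAGGGCATAGGTAAATGCTGAGCTAGAGCAGCTCAGTATGTAA
Frame +1: TTA CAT ACT GAG CTG CTC TAG CTC AGC ATT TAC CTA TGC CCT ATC ATT — no ATG→stop ORF.
Frame +2: TAC ATA CTG AGC TGC TCT AGC TCA GCA TTT ACC TAT GCC CTA TCA — no ATG→stop ORF.
Frame +3: ACA TAC TGA GCT GCT CTA GCT CAG CAT TTA CCT ATG CCC TAT CAT — no ATG→stop ORF.
Frame -1: AAT GAT AGG GCA TAG GTA AAT GCT GAG CTA GAG CAG CTC AGT ATG TAA — ATG at 43, stop TAA at 46 → 6 nt.
Frame -2: ATG ATA GGG CAT AGG TAA ATG CTG AGC TAG AGC AGC TCA GTA TGT — ATG at 2, stop TAA at 17 → 18 nt; ATG at 20, stop TAG at 29 → 12 nt.
Frame -3: TGA TAG GGC ATA GGT AAA TGC TGA GCT AGA GCA GCT CAG TAT GTA — no ATG→stop ORF.
Longest ORF is 18 nt in frame -2 (positions 2–19).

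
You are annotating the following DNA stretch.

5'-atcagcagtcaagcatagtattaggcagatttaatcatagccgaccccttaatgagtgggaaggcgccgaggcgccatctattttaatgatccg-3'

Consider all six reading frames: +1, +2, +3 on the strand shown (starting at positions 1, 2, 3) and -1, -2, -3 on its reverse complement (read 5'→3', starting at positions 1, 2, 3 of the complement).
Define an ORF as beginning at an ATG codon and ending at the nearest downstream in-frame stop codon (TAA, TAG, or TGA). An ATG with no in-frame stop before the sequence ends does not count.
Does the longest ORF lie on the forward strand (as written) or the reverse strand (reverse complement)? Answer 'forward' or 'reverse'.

forward

Reverse complement (5'→3'): CGGATCATTAAAATAGATGGCGCCTCGGCGCCTTCCCACTCATTAAGGGGTCGGCTATGATTAAATCTGCCTAATACTATGCTTGACTGCTGAT
Frame +1: ATC AGC AGT CAA GCA TAG TAT TAG GCA GAT TTA ATC ATA GCC GAC CCC TTA ATG AGT GGG AAG GCG CCG AGG CGC CAT CTA TTT TAA TGA TCC — ATG at 52, stop TAA at 85 → 36 nt.
Frame +2: TCA GCA GTC AAG CAT AGT ATT AGG CAG ATT TAA TCA TAG CCG ACC CCT TAA TGA GTG GGA AGG CGC CGA GGC GCC ATC TAT TTT AAT GAT CCG — no ATG→stop ORF.
Frame +3: CAG CAG TCA AGC ATA GTA TTA GGC AGA TTT AAT CAT AGC CGA CCC CTT AAT GAG TGG GAA GGC GCC GAG GCG CCA TCT ATT TTA ATG ATC — no ATG→stop ORF.
Frame -1: CGG ATC ATT AAA ATA GAT GGC GCC TCG GCG CCT TCC CAC TCA TTA AGG GGT CGG CTA TGA TTA AAT CTG CCT AAT ACT ATG CTT GAC TGC TGA — ATG at 79, stop TGA at 91 → 15 nt.
Frame -2: GGA TCA TTA AAA TAG ATG GCG CCT CGG CGC CTT CCC ACT CAT TAA GGG GTC GGC TAT GAT TAA ATC TGC CTA ATA CTA TGC TTG ACT GCT GAT — ATG at 17, stop TAA at 44 → 30 nt.
Frame -3: GAT CAT TAA AAT AGA TGG CGC CTC GGC GCC TTC CCA CTC ATT AAG GGG TCG GCT ATG ATT AAA TCT GCC TAA TAC TAT GCT TGA CTG CTG — ATG at 57, stop TAA at 72 → 18 nt.
Forward-strand max 36 nt; reverse-strand max 30 nt. The forward strand has the longer ORF.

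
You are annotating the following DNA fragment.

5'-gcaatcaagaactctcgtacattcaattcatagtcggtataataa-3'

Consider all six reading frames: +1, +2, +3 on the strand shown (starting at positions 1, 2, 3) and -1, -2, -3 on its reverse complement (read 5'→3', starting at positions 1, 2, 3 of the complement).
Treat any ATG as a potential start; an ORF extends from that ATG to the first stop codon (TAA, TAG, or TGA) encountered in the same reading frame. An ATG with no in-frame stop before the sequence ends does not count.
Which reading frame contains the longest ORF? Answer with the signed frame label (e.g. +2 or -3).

-3

Reverse complement (5'→3'): TTATTATACCGACTATGAATTGAATGTACGAGAGTTCTTGATTGC
Frame +1: GCA ATC AAG AAC TCT CGT ACA TTC AAT TCA TAG TCG GTA TAA TAA — no ATG→stop ORF.
Frame +2: CAA TCA AGA ACT CTC GTA CAT TCA ATT CAT AGT CGG TAT AAT — no ATG→stop ORF.
Frame +3: AAT CAA GAA CTC TCG TAC ATT CAA TTC ATA GTC GGT ATA ATA — no ATG→stop ORF.
Frame -1: TTA TTA TAC CGA CTA TGA ATT GAA TGT ACG AGA GTT CTT GAT TGC — no ATG→stop ORF.
Frame -2: TAT TAT ACC GAC TAT GAA TTG AAT GTA CGA GAG TTC TTG ATT — no ATG→stop ORF.
Frame -3: ATT ATA CCG ACT ATG AAT TGA ATG TAC GAG AGT TCT TGA TTG — ATG at 15, stop TGA at 21 → 9 nt; ATG at 24, stop TGA at 39 → 18 nt.
Longest ORF is 18 nt in frame -3 (positions 24–41).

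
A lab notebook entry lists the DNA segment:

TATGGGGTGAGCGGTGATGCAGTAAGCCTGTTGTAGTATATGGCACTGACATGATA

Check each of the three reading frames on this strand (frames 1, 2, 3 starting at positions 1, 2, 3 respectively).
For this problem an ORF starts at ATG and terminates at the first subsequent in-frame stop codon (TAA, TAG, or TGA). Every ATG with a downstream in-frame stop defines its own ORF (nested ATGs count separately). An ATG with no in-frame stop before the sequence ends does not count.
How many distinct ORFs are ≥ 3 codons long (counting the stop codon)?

3

Frame 1: TAT GGG GTG AGC GGT GAT GCA GTA AGC CTG TTG TAG TAT ATG GCA CTG ACA TGA — ATG at 40, stop TGA at 52 → 15 nt.
Frame 2: ATG GGG TGA GCG GTG ATG CAG TAA GCC TGT TGT AGT ATA TGG CAC TGA CAT GAT — ATG at 2, stop TGA at 8 → 9 nt; ATG at 17, stop TAA at 23 → 9 nt.
Frame 3: TGG GGT GAG CGG TGA TGC AGT AAG CCT GTT GTA GTA TAT GGC ACT GAC ATG ATA — no ATG→stop ORF.
ORFs ≥ 3 codons: frame 1 40–54 (5 codons), frame 2 2–10 (3 codons), frame 2 17–25 (3 codons). Count = 3.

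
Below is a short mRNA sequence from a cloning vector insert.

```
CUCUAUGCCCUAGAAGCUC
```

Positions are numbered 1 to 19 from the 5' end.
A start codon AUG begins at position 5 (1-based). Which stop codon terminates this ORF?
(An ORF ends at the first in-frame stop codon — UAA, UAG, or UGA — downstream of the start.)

UAG

Codons from position 5: AUG (5–7), CCC (8–10), UAG (11–13).
The first in-frame stop codon is UAG.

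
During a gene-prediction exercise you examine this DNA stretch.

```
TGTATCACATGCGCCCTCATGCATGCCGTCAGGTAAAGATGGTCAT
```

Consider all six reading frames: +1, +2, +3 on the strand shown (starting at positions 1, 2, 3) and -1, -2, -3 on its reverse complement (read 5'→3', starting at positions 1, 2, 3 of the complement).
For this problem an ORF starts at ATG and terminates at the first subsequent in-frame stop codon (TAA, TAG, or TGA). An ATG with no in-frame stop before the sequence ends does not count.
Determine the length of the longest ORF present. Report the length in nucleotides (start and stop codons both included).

18

Reverse complement (5'→3'): ATGACCATCTTTACCTGACGGCATGCATGAGGGCGCATGTGATACA
Frame +1: TGT ATC ACA TGC GCC CTC ATG CAT GCC GTC AGG TAA AGA TGG TCA — ATG at 19, stop TAA at 34 → 18 nt.
Frame +2: GTA TCA CAT GCG CCC TCA TGC ATG CCG TCA GGT AAA GAT GGT CAT — no ATG→stop ORF.
Frame +3: TAT CAC ATG CGC CCT CAT GCA TGC CGT CAG GTA AAG ATG GTC — no ATG→stop ORF.
Frame -1: ATG ACC ATC TTT ACC TGA CGG CAT GCA TGA GGG CGC ATG TGA TAC — ATG at 1, stop TGA at 16 → 18 nt; ATG at 37, stop TGA at 40 → 6 nt.
Frame -2: TGA CCA TCT TTA CCT GAC GGC ATG CAT GAG GGC GCA TGT GAT ACA — no ATG→stop ORF.
Frame -3: GAC CAT CTT TAC CTG ACG GCA TGC ATG AGG GCG CAT GTG ATA — no ATG→stop ORF.
Longest: frame +1, positions 19–36, 18 nt = 6 codons = 5 aa. → 18 nucleotides.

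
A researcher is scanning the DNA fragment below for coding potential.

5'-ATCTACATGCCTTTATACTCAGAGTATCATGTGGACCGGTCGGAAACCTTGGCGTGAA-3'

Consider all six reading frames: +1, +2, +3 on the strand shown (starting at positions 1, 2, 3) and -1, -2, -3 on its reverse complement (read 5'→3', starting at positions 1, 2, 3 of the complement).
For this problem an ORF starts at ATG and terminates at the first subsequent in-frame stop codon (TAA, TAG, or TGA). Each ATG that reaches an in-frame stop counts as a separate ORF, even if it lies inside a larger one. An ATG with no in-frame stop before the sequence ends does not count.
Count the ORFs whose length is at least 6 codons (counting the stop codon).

Reverse complement (5'→3'): TTCACGCCAAGGTTTCCGACCGGTCCACATGATACTCTGAGTATAAAGGCATGTAGAT
Frame +1: ATC TAC ATG CCT TTA TAC TCA GAG TAT CAT GTG GAC CGG TCG GAA ACC TTG GCG TGA — ATG at 7, stop TGA at 55 → 51 nt.
Frame +2: TCT ACA TGC CTT TAT ACT CAG AGT ATC ATG TGG ACC GGT CGG AAA CCT TGG CGT GAA — no ATG→stop ORF.
Frame +3: CTA CAT GCC TTT ATA CTC AGA GTA TCA TGT GGA CCG GTC GGA AAC CTT GGC GTG — no ATG→stop ORF.
Frame -1: TTC ACG CCA AGG TTT CCG ACC GGT CCA CAT GAT ACT CTG AGT ATA AAG GCA TGT AGA — no ATG→stop ORF.
Frame -2: TCA CGC CAA GGT TTC CGA CCG GTC CAC ATG ATA CTC TGA GTA TAA AGG CAT GTA GAT — ATG at 29, stop TGA at 38 → 12 nt.
Frame -3: CAC GCC AAG GTT TCC GAC CGG TCC ACA TGA TAC TCT GAG TAT AAA GGC ATG TAG — ATG at 51, stop TAG at 54 → 6 nt.
ORFs ≥ 6 codons: frame +1 7–57 (17 codons). Count = 1.

1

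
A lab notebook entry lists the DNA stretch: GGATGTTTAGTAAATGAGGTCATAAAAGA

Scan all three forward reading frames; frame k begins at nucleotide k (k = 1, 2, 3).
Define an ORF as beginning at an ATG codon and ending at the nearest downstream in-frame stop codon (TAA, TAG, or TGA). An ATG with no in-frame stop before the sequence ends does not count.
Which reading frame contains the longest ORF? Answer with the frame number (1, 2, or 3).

Frame 1: GGA TGT TTA GTA AAT GAG GTC ATA AAA — no ATG→stop ORF.
Frame 2: GAT GTT TAG TAA ATG AGG TCA TAA AAG — ATG at 14, stop TAA at 23 → 12 nt.
Frame 3: ATG TTT AGT AAA TGA GGT CAT AAA AGA — ATG at 3, stop TGA at 15 → 15 nt.
Longest ORF is 15 nt in frame 3 (positions 3–17).

3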